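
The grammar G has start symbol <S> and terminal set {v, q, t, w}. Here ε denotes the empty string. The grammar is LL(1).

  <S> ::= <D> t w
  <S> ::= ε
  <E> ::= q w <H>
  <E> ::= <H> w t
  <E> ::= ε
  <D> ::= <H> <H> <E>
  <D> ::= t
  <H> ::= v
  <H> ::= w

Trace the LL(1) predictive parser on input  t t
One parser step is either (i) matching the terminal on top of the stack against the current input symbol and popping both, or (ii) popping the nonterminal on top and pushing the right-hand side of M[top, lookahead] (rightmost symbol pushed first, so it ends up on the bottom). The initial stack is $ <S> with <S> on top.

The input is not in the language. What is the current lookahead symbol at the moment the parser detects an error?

step 1: stack=$ <S>  input=t t $  — expand <S> ::= <D> t w
step 2: stack=$ w t <D>  input=t t $  — expand <D> ::= t
step 3: stack=$ w t t  input=t t $  — match t
step 4: stack=$ w t  input=t $  — match t
step 5: stack=$ w  input=$  — error: top is terminal w but lookahead is $

$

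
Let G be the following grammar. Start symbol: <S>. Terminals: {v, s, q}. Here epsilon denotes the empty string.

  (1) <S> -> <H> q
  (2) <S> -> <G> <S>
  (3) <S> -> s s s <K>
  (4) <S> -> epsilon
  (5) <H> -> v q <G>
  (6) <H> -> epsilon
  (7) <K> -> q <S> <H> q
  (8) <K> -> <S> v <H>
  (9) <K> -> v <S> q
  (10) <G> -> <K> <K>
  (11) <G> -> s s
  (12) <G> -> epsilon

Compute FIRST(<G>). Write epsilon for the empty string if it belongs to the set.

FIRST(<H>) = {epsilon, v}
FIRST(<S>) = {epsilon, q, s, v}  (via <H> q, <G> <S>)
FIRST(<K>) = {q, s, v}  (via <S> v <H>)
FIRST(<G>) = {epsilon, q, s, v}  (via <K> <K>)

{epsilon, q, s, v}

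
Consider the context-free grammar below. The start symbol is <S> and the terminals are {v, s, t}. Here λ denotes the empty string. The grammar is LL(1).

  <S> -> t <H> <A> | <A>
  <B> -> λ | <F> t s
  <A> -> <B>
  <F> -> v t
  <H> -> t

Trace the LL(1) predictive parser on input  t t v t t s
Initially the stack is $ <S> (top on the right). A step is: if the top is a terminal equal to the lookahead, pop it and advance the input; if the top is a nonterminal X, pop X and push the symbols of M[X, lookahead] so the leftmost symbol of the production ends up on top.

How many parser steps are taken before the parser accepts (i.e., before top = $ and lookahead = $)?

step 1: stack=$ <S>  input=t t v t t s $  — expand <S> -> t <H> <A>
step 2: stack=$ <A> <H> t  input=t t v t t s $  — match t
step 3: stack=$ <A> <H>  input=t v t t s $  — expand <H> -> t
step 4: stack=$ <A> t  input=t v t t s $  — match t
step 5: stack=$ <A>  input=v t t s $  — expand <A> -> <B>
step 6: stack=$ <B>  input=v t t s $  — expand <B> -> <F> t s
step 7: stack=$ s t <F>  input=v t t s $  — expand <F> -> v t
step 8: stack=$ s t t v  input=v t t s $  — match v
step 9: stack=$ s t t  input=t t s $  — match t
step 10: stack=$ s t  input=t s $  — match t
step 11: stack=$ s  input=s $  — match s
Accept reached after 11 steps.

11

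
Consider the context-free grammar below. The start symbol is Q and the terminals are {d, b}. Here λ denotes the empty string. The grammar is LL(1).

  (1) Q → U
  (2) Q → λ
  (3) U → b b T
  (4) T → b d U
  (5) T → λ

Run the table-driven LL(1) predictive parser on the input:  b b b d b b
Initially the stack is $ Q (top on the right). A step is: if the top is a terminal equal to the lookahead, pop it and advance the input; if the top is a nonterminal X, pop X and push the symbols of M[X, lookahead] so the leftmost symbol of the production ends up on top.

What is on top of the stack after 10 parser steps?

step 1: stack=$ Q  input=b b b d b b $  — expand Q → U
step 2: stack=$ U  input=b b b d b b $  — expand U → b b T
step 3: stack=$ T b b  input=b b b d b b $  — match b
step 4: stack=$ T b  input=b b d b b $  — match b
step 5: stack=$ T  input=b d b b $  — expand T → b d U
step 6: stack=$ U d b  input=b d b b $  — match b
step 7: stack=$ U d  input=d b b $  — match d
step 8: stack=$ U  input=b b $  — expand U → b b T
step 9: stack=$ T b b  input=b b $  — match b
step 10: stack=$ T b  input=b $  — match b
Stack after step 10: $ T (top = T).

T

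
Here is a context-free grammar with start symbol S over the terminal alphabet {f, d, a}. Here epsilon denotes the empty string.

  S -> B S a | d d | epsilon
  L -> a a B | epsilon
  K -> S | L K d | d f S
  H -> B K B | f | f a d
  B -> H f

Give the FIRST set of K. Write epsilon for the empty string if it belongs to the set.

FIRST(L) = {epsilon, a}
FIRST(S) = {epsilon, d, f}  (via B S a)
FIRST(K) = {epsilon, a, d, f}  (via S, L K d)
FIRST(H) = {f}  (via B K B)
FIRST(B) = {f}  (via H f)

{epsilon, a, d, f}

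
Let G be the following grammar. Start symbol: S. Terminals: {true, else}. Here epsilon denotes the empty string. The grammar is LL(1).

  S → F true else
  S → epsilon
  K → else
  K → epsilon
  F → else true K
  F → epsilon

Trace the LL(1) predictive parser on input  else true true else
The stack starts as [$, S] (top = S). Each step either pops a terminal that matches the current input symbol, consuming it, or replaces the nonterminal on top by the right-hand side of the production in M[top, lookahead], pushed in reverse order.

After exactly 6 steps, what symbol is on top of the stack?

     Stack                    Input                  Action
  1  $ S                      else true true else $  expand S → F true else
  2  $ else true F            else true true else $  expand F → else true K
  3  $ else true K true else  else true true else $  match else
  4  $ else true K true       true true else $       match true
  5  $ else true K            true else $            expand K → epsilon
  6  $ else true              true else $            match true
Stack after step 6: $ else (top = else).

else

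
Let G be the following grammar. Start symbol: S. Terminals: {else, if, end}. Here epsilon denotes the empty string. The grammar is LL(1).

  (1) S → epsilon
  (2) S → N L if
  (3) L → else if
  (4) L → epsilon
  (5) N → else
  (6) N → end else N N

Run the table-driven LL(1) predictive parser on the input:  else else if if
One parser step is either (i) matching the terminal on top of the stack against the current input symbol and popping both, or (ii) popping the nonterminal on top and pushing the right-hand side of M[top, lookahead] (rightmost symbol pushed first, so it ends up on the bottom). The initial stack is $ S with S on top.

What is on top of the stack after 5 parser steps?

step 1: stack=$ S  input=else else if if $  — expand S → N L if
step 2: stack=$ if L N  input=else else if if $  — expand N → else
step 3: stack=$ if L else  input=else else if if $  — match else
step 4: stack=$ if L  input=else if if $  — expand L → else if
step 5: stack=$ if if else  input=else if if $  — match else
Stack after step 5: $ if if (top = if).

if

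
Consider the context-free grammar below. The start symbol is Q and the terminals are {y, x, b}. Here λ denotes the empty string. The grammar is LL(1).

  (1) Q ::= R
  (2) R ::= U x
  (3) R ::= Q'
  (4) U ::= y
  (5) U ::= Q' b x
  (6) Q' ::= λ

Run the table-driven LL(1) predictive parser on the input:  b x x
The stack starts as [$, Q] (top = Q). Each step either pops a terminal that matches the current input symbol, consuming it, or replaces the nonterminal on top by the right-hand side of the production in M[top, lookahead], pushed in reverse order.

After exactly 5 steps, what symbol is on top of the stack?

step 1: stack=$ Q  input=b x x $  — expand Q ::= R
step 2: stack=$ R  input=b x x $  — expand R ::= U x
step 3: stack=$ x U  input=b x x $  — expand U ::= Q' b x
step 4: stack=$ x x b Q'  input=b x x $  — expand Q' ::= λ
step 5: stack=$ x x b  input=b x x $  — match b
Stack after step 5: $ x x (top = x).

x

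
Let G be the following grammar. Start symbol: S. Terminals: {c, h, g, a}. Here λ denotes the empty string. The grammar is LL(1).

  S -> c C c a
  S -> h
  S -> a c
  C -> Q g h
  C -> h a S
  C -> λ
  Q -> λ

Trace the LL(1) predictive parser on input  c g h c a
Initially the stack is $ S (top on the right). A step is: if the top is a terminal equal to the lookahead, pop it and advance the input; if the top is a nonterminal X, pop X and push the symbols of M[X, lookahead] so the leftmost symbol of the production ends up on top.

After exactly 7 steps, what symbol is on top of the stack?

step 1: stack=$ S  input=c g h c a $  — expand S -> c C c a
step 2: stack=$ a c C c  input=c g h c a $  — match c
step 3: stack=$ a c C  input=g h c a $  — expand C -> Q g h
step 4: stack=$ a c h g Q  input=g h c a $  — expand Q -> λ
step 5: stack=$ a c h g  input=g h c a $  — match g
step 6: stack=$ a c h  input=h c a $  — match h
step 7: stack=$ a c  input=c a $  — match c
Stack after step 7: $ a (top = a).

a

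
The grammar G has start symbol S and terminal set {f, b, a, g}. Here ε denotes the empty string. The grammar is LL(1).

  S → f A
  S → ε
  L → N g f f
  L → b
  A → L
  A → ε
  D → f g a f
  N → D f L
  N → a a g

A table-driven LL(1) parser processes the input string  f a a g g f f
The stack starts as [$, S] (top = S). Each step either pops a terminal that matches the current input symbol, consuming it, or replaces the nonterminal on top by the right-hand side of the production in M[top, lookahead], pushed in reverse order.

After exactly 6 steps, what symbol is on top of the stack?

a

step 1: stack=$ S  input=f a a g g f f $  — expand S → f A
step 2: stack=$ A f  input=f a a g g f f $  — match f
step 3: stack=$ A  input=a a g g f f $  — expand A → L
step 4: stack=$ L  input=a a g g f f $  — expand L → N g f f
step 5: stack=$ f f g N  input=a a g g f f $  — expand N → a a g
step 6: stack=$ f f g g a a  input=a a g g f f $  — match a
Stack after step 6: $ f f g g a (top = a).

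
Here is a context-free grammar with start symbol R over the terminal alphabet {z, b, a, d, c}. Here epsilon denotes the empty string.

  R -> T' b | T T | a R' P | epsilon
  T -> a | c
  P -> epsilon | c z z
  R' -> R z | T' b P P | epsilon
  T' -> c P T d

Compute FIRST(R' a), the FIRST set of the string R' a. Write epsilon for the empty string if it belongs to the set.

{a, c, z}

FIRST(T) = {a, c}
FIRST(P) = {epsilon, c}
FIRST(T') = {c}
FIRST(R) = {epsilon, a, c}  (via T' b, T T)
FIRST(R') = {epsilon, a, c, z}  (via R z, T' b P P)
FIRST(R' a): take FIRST of each symbol in turn, carrying on past any symbol whose FIRST contains epsilon; result {a, c, z}.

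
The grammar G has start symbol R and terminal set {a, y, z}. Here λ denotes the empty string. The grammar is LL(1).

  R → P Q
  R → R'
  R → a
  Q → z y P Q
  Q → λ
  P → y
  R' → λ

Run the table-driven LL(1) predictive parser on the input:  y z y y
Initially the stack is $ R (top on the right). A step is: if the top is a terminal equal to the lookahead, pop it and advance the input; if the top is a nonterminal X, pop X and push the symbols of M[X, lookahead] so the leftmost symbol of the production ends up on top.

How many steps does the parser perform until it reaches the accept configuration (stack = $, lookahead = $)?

step 1: stack=$ R  input=y z y y $  — expand R → P Q
step 2: stack=$ Q P  input=y z y y $  — expand P → y
step 3: stack=$ Q y  input=y z y y $  — match y
step 4: stack=$ Q  input=z y y $  — expand Q → z y P Q
step 5: stack=$ Q P y z  input=z y y $  — match z
step 6: stack=$ Q P y  input=y y $  — match y
step 7: stack=$ Q P  input=y $  — expand P → y
step 8: stack=$ Q y  input=y $  — match y
step 9: stack=$ Q  input=$  — expand Q → λ
Accept reached after 9 steps.

9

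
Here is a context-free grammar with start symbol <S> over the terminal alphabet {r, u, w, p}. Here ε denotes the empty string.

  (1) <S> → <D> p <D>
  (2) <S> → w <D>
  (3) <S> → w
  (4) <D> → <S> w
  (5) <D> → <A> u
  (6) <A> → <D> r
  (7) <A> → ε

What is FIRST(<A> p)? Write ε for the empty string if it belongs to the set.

{p, u, w}

FIRST(<S>) = {u, w}  (via <D> p <D>)
FIRST(<D>) = {u, w}  (via <S> w, <A> u)
FIRST(<A>) = {ε, u, w}  (via <D> r)
FIRST(<A> p): take FIRST of each symbol in turn, carrying on past any symbol whose FIRST contains ε; result {p, u, w}.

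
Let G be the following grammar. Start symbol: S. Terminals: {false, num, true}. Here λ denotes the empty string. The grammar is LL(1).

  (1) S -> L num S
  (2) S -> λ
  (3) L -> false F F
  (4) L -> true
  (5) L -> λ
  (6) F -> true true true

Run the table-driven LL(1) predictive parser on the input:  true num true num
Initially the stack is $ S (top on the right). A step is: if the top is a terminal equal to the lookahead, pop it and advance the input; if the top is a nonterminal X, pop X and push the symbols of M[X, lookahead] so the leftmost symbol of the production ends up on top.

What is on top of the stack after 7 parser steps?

     Stack         Input                Action
  1  $ S           true num true num $  expand S -> L num S
  2  $ S num L     true num true num $  expand L -> true
  3  $ S num true  true num true num $  match true
  4  $ S num       num true num $       match num
  5  $ S           true num $           expand S -> L num S
  6  $ S num L     true num $           expand L -> true
  7  $ S num true  true num $           match true
Stack after step 7: $ S num (top = num).

num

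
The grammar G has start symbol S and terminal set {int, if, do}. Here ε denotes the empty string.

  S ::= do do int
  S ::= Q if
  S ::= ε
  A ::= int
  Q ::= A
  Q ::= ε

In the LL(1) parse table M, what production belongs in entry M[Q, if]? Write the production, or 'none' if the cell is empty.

Q ::= ε

FIRST(A) = {int}
FIRST(Q) = {ε, int}  (via A)
FIRST(S) = {ε, do, if, int}  (via Q if)
FOLLOW(S) includes $ since S is the start symbol.
FOLLOW(Q): in S::=Q if, Q is followed by if with FIRST {if}. Thus FOLLOW(Q) = {if}.
For Q ::= A: FIRST(A) = {int}, so it goes in M[Q, t] for t ∈ {int}.
For Q ::= ε: FIRST(ε) = {ε}, so it goes in M[Q, t] for t ∈ {}; since ε ∈ FIRST, also for every t ∈ FOLLOW(Q) = {if}.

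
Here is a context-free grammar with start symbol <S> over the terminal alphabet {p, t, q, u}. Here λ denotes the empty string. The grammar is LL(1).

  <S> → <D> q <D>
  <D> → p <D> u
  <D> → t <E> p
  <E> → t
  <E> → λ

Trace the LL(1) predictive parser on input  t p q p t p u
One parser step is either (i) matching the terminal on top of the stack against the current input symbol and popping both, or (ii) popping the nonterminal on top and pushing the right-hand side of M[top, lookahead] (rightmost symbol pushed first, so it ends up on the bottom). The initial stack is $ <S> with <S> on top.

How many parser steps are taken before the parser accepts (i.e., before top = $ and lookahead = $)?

13

      Stack            Input            Action
   1  $ <S>            t p q p t p u $  expand <S> → <D> q <D>
   2  $ <D> q <D>      t p q p t p u $  expand <D> → t <E> p
   3  $ <D> q p <E> t  t p q p t p u $  match t
   4  $ <D> q p <E>    p q p t p u $    expand <E> → λ
   5  $ <D> q p        p q p t p u $    match p
   6  $ <D> q          q p t p u $      match q
   7  $ <D>            p t p u $        expand <D> → p <D> u
   8  $ u <D> p        p t p u $        match p
   9  $ u <D>          t p u $          expand <D> → t <E> p
  10  $ u p <E> t      t p u $          match t
  11  $ u p <E>        p u $            expand <E> → λ
  12  $ u p            p u $            match p
  13  $ u              u $              match u
Accept reached after 13 steps.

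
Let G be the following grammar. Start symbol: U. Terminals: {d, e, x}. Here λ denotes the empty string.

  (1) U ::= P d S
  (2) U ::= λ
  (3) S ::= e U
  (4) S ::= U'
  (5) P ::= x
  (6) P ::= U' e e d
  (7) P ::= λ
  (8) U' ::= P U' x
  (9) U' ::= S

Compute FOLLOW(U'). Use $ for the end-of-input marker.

FIRST(U) = {λ, d, e, x}  (via P d S)
FIRST(S) = {e, x}  (via U')
FIRST(P) = {λ, e, x}  (via U' e e d)
FIRST(U') = {e, x}  (via P U' x, S)
FOLLOW(U) includes $ since U is the start symbol.
FOLLOW(P): in U::=P d S, P is followed by d S with FIRST {d}; in U'::=P U' x, P is followed by U' x with FIRST {e, x}. Thus FOLLOW(P) = {d, e, x}.
FOLLOW(U): in S::=e U, the suffix after U is empty, so FOLLOW(U) ⊇ FOLLOW(S) = {$, e, x}. Thus FOLLOW(U) = {$, e, x}.
FOLLOW(S): in U::=P d S, the suffix after S is empty, so FOLLOW(S) ⊇ FOLLOW(U) = {$, e, x}; in U'::=S, the suffix after S is empty, so FOLLOW(S) ⊇ FOLLOW(U') = {$, e, x}. Thus FOLLOW(S) = {$, e, x}.
FOLLOW(U'): in S::=U', the suffix after U' is empty, so FOLLOW(U') ⊇ FOLLOW(S) = {$, e, x}; in P::=U' e e d, U' is followed by e e d with FIRST {e}; in U'::=P U' x, U' is followed by x with FIRST {x}. Thus FOLLOW(U') = {$, e, x}.

{$, e, x}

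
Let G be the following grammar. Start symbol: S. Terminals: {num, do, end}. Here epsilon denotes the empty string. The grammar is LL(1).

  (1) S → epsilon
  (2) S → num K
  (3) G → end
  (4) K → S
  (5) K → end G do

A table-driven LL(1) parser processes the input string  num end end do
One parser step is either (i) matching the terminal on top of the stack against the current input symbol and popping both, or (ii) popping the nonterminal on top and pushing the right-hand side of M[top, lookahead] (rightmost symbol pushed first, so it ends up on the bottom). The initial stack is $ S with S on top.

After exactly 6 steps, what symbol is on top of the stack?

do

step 1: stack=$ S  input=num end end do $  — expand S → num K
step 2: stack=$ K num  input=num end end do $  — match num
step 3: stack=$ K  input=end end do $  — expand K → end G do
step 4: stack=$ do G end  input=end end do $  — match end
step 5: stack=$ do G  input=end do $  — expand G → end
step 6: stack=$ do end  input=end do $  — match end
Stack after step 6: $ do (top = do).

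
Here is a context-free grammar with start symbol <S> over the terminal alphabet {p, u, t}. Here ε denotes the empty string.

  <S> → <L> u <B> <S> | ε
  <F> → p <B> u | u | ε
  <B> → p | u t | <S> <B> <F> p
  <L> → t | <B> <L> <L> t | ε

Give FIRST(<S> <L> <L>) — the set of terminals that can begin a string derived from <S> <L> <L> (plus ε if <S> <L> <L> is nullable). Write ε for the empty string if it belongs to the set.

FIRST(<F>): from <F>→p <B> u we get {p}; from <F>→u we get {u}; from <F>→ε we get {ε}. So FIRST(<F>) = {ε, p, u}.
FIRST(<S>): from <S>→<L> u <B> <S> we get {p, t, u}; from <S>→ε we get {ε}. So FIRST(<S>) = {ε, p, t, u}.
FIRST(<B>): from <B>→p we get {p}; from <B>→u t we get {u}; from <B>→<S> <B> <F> p we get {p, t, u}. So FIRST(<B>) = {p, t, u}.
FIRST(<L>): from <L>→t we get {t}; from <L>→<B> <L> <L> t we get {p, t, u}; from <L>→ε we get {ε}. So FIRST(<L>) = {ε, p, t, u}.
FIRST(<S> <L> <L>): take FIRST of each symbol in turn, carrying on past any symbol whose FIRST contains ε; result {ε, p, t, u}.

{ε, p, t, u}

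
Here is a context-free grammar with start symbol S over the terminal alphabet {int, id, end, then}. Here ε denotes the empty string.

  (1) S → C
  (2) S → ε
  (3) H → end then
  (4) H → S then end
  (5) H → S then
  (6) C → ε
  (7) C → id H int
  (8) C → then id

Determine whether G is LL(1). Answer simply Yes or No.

No

FIRST(S) = {ε, id, then}
FIRST(H) = {end, id, then}
FIRST(C) = {ε, id, then}
FOLLOW(S) = {$, then}
FOLLOW(H) = {int}
FOLLOW(C) = {$, then}
Cell M[C, then] receives both C → ε and C → then id — the grammar is not LL(1).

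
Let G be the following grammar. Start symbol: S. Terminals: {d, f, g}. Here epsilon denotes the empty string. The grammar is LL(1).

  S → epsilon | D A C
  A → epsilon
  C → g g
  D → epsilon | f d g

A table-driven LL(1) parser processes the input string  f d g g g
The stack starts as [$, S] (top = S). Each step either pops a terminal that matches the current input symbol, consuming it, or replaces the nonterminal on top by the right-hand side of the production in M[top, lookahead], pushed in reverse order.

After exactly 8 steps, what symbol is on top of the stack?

g

     Stack        Input        Action
  1  $ S          f d g g g $  expand S → D A C
  2  $ C A D      f d g g g $  expand D → f d g
  3  $ C A g d f  f d g g g $  match f
  4  $ C A g d    d g g g $    match d
  5  $ C A g      g g g $      match g
  6  $ C A        g g $        expand A → epsilon
  7  $ C          g g $        expand C → g g
  8  $ g g        g g $        match g
Stack after step 8: $ g (top = g).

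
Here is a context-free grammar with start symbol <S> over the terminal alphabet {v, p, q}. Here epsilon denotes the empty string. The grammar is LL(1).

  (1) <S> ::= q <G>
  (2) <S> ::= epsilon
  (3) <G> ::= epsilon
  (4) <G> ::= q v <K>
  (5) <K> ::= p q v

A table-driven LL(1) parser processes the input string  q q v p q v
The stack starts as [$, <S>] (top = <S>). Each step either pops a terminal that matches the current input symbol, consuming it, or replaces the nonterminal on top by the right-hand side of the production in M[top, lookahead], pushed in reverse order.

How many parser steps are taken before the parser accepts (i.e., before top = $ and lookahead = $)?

9

step 1: stack=$ <S>  input=q q v p q v $  — expand <S> ::= q <G>
step 2: stack=$ <G> q  input=q q v p q v $  — match q
step 3: stack=$ <G>  input=q v p q v $  — expand <G> ::= q v <K>
step 4: stack=$ <K> v q  input=q v p q v $  — match q
step 5: stack=$ <K> v  input=v p q v $  — match v
step 6: stack=$ <K>  input=p q v $  — expand <K> ::= p q v
step 7: stack=$ v q p  input=p q v $  — match p
step 8: stack=$ v q  input=q v $  — match q
step 9: stack=$ v  input=v $  — match v
Accept reached after 9 steps.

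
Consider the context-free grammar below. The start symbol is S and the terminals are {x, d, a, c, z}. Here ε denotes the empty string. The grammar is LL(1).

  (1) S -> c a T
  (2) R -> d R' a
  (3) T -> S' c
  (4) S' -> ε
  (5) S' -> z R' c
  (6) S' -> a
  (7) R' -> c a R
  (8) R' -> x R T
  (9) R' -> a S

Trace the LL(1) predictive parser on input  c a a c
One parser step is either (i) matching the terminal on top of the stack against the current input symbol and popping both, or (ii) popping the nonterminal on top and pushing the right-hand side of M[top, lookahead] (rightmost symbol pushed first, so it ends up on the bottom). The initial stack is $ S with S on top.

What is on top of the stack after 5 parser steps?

a

     Stack    Input      Action
  1  $ S      c a a c $  expand S -> c a T
  2  $ T a c  c a a c $  match c
  3  $ T a    a a c $    match a
  4  $ T      a c $      expand T -> S' c
  5  $ c S'   a c $      expand S' -> a
Stack after step 5: $ c a (top = a).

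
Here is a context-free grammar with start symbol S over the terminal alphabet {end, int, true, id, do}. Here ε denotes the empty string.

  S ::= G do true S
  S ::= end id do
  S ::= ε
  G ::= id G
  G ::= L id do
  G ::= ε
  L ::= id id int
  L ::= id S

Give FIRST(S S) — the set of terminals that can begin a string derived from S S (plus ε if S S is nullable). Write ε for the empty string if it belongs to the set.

{ε, do, end, id}

FIRST(L): from L::=id id int we get {id}; from L::=id S we get {id}. So FIRST(L) = {id}.
FIRST(G): from G::=id G we get {id}; from G::=L id do we get {id}; from G::=ε we get {ε}. So FIRST(G) = {ε, id}.
FIRST(S): from S::=G do true S we get {do, id}; from S::=end id do we get {end}; from S::=ε we get {ε}. So FIRST(S) = {ε, do, end, id}.
FIRST(S S): take FIRST of each symbol in turn, carrying on past any symbol whose FIRST contains ε; result {ε, do, end, id}.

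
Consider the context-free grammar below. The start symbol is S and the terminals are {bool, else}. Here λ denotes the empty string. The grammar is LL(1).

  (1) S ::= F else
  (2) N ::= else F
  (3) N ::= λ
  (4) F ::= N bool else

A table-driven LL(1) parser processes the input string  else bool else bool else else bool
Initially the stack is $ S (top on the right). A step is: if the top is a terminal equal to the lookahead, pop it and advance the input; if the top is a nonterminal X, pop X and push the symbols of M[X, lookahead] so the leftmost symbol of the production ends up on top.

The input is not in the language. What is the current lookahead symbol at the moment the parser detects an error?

step 1: stack=$ S  input=else bool else bool else else bool $  — expand S ::= F else
step 2: stack=$ else F  input=else bool else bool else else bool $  — expand F ::= N bool else
step 3: stack=$ else else bool N  input=else bool else bool else else bool $  — expand N ::= else F
step 4: stack=$ else else bool F else  input=else bool else bool else else bool $  — match else
step 5: stack=$ else else bool F  input=bool else bool else else bool $  — expand F ::= N bool else
step 6: stack=$ else else bool else bool N  input=bool else bool else else bool $  — expand N ::= λ
step 7: stack=$ else else bool else bool  input=bool else bool else else bool $  — match bool
step 8: stack=$ else else bool else  input=else bool else else bool $  — match else
step 9: stack=$ else else bool  input=bool else else bool $  — match bool
step 10: stack=$ else else  input=else else bool $  — match else
step 11: stack=$ else  input=else bool $  — match else
step 12: stack=$  input=bool $  — error: stack empty but input remains

bool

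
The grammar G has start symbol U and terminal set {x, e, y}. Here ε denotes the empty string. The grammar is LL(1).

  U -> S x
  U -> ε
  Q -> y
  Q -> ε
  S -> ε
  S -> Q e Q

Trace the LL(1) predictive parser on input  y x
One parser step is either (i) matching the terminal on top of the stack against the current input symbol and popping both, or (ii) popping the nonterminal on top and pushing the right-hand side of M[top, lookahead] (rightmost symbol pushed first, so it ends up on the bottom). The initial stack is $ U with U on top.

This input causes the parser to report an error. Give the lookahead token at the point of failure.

step 1: stack=$ U  input=y x $  — expand U -> S x
step 2: stack=$ x S  input=y x $  — expand S -> Q e Q
step 3: stack=$ x Q e Q  input=y x $  — expand Q -> y
step 4: stack=$ x Q e y  input=y x $  — match y
step 5: stack=$ x Q e  input=x $  — error: top is terminal e but lookahead is x

x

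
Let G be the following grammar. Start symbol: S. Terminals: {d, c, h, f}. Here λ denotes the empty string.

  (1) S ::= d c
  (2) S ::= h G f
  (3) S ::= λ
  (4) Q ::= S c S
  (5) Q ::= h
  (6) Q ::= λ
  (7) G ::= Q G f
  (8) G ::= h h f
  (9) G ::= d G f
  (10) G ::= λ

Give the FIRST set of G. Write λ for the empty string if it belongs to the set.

FIRST(S): from S::=d c we get {d}; from S::=h G f we get {h}; from S::=λ we get {λ}. So FIRST(S) = {λ, d, h}.
FIRST(Q): from Q::=S c S we get {c, d, h}; from Q::=h we get {h}; from Q::=λ we get {λ}. So FIRST(Q) = {λ, c, d, h}.
FIRST(G): from G::=Q G f we get {c, d, f, h}; from G::=h h f we get {h}; from G::=d G f we get {d}; from G::=λ we get {λ}. So FIRST(G) = {λ, c, d, f, h}.

{λ, c, d, f, h}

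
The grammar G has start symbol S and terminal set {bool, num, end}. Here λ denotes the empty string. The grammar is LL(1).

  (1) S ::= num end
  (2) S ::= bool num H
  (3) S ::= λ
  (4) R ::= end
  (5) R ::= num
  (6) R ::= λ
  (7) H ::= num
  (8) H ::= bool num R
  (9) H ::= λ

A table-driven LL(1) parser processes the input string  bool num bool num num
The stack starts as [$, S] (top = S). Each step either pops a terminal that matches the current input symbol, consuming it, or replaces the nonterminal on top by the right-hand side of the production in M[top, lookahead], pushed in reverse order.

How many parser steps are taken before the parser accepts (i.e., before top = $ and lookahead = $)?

8

     Stack         Input                    Action
  1  $ S           bool num bool num num $  expand S ::= bool num H
  2  $ H num bool  bool num bool num num $  match bool
  3  $ H num       num bool num num $       match num
  4  $ H           bool num num $           expand H ::= bool num R
  5  $ R num bool  bool num num $           match bool
  6  $ R num       num num $                match num
  7  $ R           num $                    expand R ::= num
  8  $ num         num $                    match num
Accept reached after 8 steps.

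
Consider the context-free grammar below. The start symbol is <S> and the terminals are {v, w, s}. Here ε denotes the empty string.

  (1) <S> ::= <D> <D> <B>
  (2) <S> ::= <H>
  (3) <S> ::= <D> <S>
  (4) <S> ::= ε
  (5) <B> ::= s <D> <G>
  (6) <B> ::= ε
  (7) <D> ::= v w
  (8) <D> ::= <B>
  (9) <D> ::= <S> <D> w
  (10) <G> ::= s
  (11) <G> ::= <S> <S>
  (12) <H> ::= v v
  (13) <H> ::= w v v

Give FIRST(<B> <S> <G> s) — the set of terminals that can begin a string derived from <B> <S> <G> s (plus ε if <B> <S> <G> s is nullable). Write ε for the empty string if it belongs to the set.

FIRST(<B>): from <B>::=s <D> <G> we get {s}; from <B>::=ε we get {ε}. So FIRST(<B>) = {ε, s}.
FIRST(<H>): from <H>::=v v we get {v}; from <H>::=w v v we get {w}. So FIRST(<H>) = {v, w}.
FIRST(<S>): from <S>::=<D> <D> <B> we get {ε, s, v, w}; from <S>::=<H> we get {v, w}; from <S>::=<D> <S> we get {ε, s, v, w}; from <S>::=ε we get {ε}. So FIRST(<S>) = {ε, s, v, w}.
FIRST(<D>): from <D>::=v w we get {v}; from <D>::=<B> we get {ε, s}; from <D>::=<S> <D> w we get {s, v, w}. So FIRST(<D>) = {ε, s, v, w}.
FIRST(<G>): from <G>::=s we get {s}; from <G>::=<S> <S> we get {ε, s, v, w}. So FIRST(<G>) = {ε, s, v, w}.
FIRST(<B> <S> <G> s): take FIRST of each symbol in turn, carrying on past any symbol whose FIRST contains ε; result {s, v, w}.

{s, v, w}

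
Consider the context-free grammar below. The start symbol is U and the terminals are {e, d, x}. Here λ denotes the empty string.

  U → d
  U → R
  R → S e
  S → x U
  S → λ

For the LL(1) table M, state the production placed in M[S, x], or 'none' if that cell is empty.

FIRST(S): from S→x U we get {x}; from S→λ we get {λ}. So FIRST(S) = {λ, x}.
FIRST(R): from R→S e we get {e, x}. So FIRST(R) = {e, x}.
FIRST(U): from U→d we get {d}; from U→R we get {e, x}. So FIRST(U) = {d, e, x}.
FOLLOW(U) includes $ since U is the start symbol.
FOLLOW(S): in R→S e, S is followed by e with FIRST {e}. Thus FOLLOW(S) = {e}.
For S → x U: FIRST(x U) = {x}, so it goes in M[S, t] for t ∈ {x}.
For S → λ: FIRST(λ) = {λ}, so it goes in M[S, t] for t ∈ {}; since λ ∈ FIRST, also for every t ∈ FOLLOW(S) = {e}.

S → x U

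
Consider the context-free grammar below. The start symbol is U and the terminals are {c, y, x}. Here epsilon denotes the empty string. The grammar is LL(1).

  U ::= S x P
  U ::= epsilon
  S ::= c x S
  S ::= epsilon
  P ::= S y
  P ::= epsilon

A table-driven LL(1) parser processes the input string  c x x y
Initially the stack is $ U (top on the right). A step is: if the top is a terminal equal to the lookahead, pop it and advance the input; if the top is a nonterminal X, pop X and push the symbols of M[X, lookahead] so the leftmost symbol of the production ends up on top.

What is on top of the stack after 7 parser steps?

step 1: stack=$ U  input=c x x y $  — expand U ::= S x P
step 2: stack=$ P x S  input=c x x y $  — expand S ::= c x S
step 3: stack=$ P x S x c  input=c x x y $  — match c
step 4: stack=$ P x S x  input=x x y $  — match x
step 5: stack=$ P x S  input=x y $  — expand S ::= epsilon
step 6: stack=$ P x  input=x y $  — match x
step 7: stack=$ P  input=y $  — expand P ::= S y
Stack after step 7: $ y S (top = S).

S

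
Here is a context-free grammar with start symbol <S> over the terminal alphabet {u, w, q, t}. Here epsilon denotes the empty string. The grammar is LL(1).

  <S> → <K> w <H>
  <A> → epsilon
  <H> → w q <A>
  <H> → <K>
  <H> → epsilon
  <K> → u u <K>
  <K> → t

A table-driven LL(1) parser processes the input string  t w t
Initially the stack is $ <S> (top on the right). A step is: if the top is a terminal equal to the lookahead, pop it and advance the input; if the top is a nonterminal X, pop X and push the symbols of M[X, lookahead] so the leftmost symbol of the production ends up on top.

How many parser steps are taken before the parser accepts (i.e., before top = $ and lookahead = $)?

step 1: stack=$ <S>  input=t w t $  — expand <S> → <K> w <H>
step 2: stack=$ <H> w <K>  input=t w t $  — expand <K> → t
step 3: stack=$ <H> w t  input=t w t $  — match t
step 4: stack=$ <H> w  input=w t $  — match w
step 5: stack=$ <H>  input=t $  — expand <H> → <K>
step 6: stack=$ <K>  input=t $  — expand <K> → t
step 7: stack=$ t  input=t $  — match t
Accept reached after 7 steps.

7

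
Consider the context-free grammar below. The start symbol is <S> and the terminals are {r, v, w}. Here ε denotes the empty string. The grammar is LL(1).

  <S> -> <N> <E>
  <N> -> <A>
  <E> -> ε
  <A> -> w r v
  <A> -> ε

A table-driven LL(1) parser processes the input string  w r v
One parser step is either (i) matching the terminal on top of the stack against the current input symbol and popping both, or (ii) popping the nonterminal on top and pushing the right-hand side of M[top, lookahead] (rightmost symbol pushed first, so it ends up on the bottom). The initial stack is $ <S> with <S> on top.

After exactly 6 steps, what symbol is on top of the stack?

<E>

step 1: stack=$ <S>  input=w r v $  — expand <S> -> <N> <E>
step 2: stack=$ <E> <N>  input=w r v $  — expand <N> -> <A>
step 3: stack=$ <E> <A>  input=w r v $  — expand <A> -> w r v
step 4: stack=$ <E> v r w  input=w r v $  — match w
step 5: stack=$ <E> v r  input=r v $  — match r
step 6: stack=$ <E> v  input=v $  — match v
Stack after step 6: $ <E> (top = <E>).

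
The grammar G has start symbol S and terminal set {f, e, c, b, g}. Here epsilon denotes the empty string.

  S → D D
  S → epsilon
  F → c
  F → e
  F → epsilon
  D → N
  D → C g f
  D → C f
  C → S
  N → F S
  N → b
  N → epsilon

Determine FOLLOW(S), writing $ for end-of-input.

{$, b, c, e, f, g}

FIRST(F): from F→c we get {c}; from F→e we get {e}; from F→epsilon we get {epsilon}. So FIRST(F) = {epsilon, c, e}.
FIRST(S): from S→D D we get {epsilon, b, c, e, f, g}; from S→epsilon we get {epsilon}. So FIRST(S) = {epsilon, b, c, e, f, g}.
FIRST(C): from C→S we get {epsilon, b, c, e, f, g}. So FIRST(C) = {epsilon, b, c, e, f, g}.
FIRST(N): from N→F S we get {epsilon, b, c, e, f, g}; from N→b we get {b}; from N→epsilon we get {epsilon}. So FIRST(N) = {epsilon, b, c, e, f, g}.
FIRST(D): from D→N we get {epsilon, b, c, e, f, g}; from D→C g f we get {b, c, e, f, g}; from D→C f we get {b, c, e, f, g}. So FIRST(D) = {epsilon, b, c, e, f, g}.
FOLLOW(S) includes $ since S is the start symbol.
FOLLOW(C): in D→C g f, C is followed by g f with FIRST {g}; in D→C f, C is followed by f with FIRST {f}. Thus FOLLOW(C) = {f, g}.
FOLLOW(S): in C→S, the suffix after S is empty, so FOLLOW(S) ⊇ FOLLOW(C) = {f, g}; in N→F S, the suffix after S is empty, so FOLLOW(S) ⊇ FOLLOW(N) = {$, b, c, e, f, g}. Thus FOLLOW(S) = {$, b, c, e, f, g}.
FOLLOW(D): in S→D D (occurrence 1), D is followed by D with FIRST {epsilon, b, c, e, f, g}; in S→D D (occurrence 1), the suffix after D is nullable, so FOLLOW(D) ⊇ FOLLOW(S) = {$, b, c, e, f, g}; in S→D D (occurrence 2), the suffix after D is empty, so FOLLOW(D) ⊇ FOLLOW(S) = {$, b, c, e, f, g}. Thus FOLLOW(D) = {$, b, c, e, f, g}.
FOLLOW(N): in D→N, the suffix after N is empty, so FOLLOW(N) ⊇ FOLLOW(D) = {$, b, c, e, f, g}. Thus FOLLOW(N) = {$, b, c, e, f, g}.
FOLLOW(F): in N→F S, F is followed by S with FIRST {epsilon, b, c, e, f, g}; in N→F S, the suffix after F is nullable, so FOLLOW(F) ⊇ FOLLOW(N) = {$, b, c, e, f, g}. Thus FOLLOW(F) = {$, b, c, e, f, g}.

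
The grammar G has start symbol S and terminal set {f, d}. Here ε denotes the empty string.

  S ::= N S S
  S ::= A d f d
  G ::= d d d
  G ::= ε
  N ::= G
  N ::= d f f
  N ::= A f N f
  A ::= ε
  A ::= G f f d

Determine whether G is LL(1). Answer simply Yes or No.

FIRST(S) = {d, f}
FIRST(G) = {ε, d}
FIRST(N) = {ε, d, f}
FIRST(A) = {ε, d, f}
FOLLOW(S) = {$, d, f}
FOLLOW(G) = {d, f}
FOLLOW(N) = {d, f}
FOLLOW(A) = {d, f}
Cell M[A, d] receives both A ::= ε and A ::= G f f d — the grammar is not LL(1).

No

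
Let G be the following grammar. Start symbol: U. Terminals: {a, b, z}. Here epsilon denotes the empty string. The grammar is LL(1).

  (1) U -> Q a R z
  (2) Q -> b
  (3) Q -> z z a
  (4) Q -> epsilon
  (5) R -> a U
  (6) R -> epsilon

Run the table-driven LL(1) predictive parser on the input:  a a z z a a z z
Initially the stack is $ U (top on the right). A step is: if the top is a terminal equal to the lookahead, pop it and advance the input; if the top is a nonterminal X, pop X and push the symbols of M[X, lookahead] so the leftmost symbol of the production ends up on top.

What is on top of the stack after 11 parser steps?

      Stack            Input              Action
   1  $ U              a a z z a a z z $  expand U -> Q a R z
   2  $ z R a Q        a a z z a a z z $  expand Q -> epsilon
   3  $ z R a          a a z z a a z z $  match a
   4  $ z R            a z z a a z z $    expand R -> a U
   5  $ z U a          a z z a a z z $    match a
   6  $ z U            z z a a z z $      expand U -> Q a R z
   7  $ z z R a Q      z z a a z z $      expand Q -> z z a
   8  $ z z R a a z z  z z a a z z $      match z
   9  $ z z R a a z    z a a z z $        match z
  10  $ z z R a a      a a z z $          match a
  11  $ z z R a        a z z $            match a
Stack after step 11: $ z z R (top = R).

R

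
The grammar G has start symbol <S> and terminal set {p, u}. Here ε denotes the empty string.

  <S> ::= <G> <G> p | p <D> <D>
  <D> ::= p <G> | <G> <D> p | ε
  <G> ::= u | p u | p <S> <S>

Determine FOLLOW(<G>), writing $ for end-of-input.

FIRST(<G>): from <G>::=u we get {u}; from <G>::=p u we get {p}; from <G>::=p <S> <S> we get {p}. So FIRST(<G>) = {p, u}.
FIRST(<S>): from <S>::=<G> <G> p we get {p, u}; from <S>::=p <D> <D> we get {p}. So FIRST(<S>) = {p, u}.
FIRST(<D>): from <D>::=p <G> we get {p}; from <D>::=<G> <D> p we get {p, u}; from <D>::=ε we get {ε}. So FIRST(<D>) = {ε, p, u}.
FOLLOW(<S>) includes $ since <S> is the start symbol.
FOLLOW(<S>): in <G>::=p <S> <S> (occurrence 1), <S> is followed by <S> with FIRST {p, u}; in <G>::=p <S> <S> (occurrence 2), the suffix after <S> is empty, so FOLLOW(<S>) ⊇ FOLLOW(<G>) = {$, p, u}. Thus FOLLOW(<S>) = {$, p, u}.
FOLLOW(<D>): in <S>::=p <D> <D> (occurrence 1), <D> is followed by <D> with FIRST {ε, p, u}; in <S>::=p <D> <D> (occurrence 1), the suffix after <D> is nullable, so FOLLOW(<D>) ⊇ FOLLOW(<S>) = {$, p, u}; in <S>::=p <D> <D> (occurrence 2), the suffix after <D> is empty, so FOLLOW(<D>) ⊇ FOLLOW(<S>) = {$, p, u}; in <D>::=<G> <D> p, <D> is followed by p with FIRST {p}. Thus FOLLOW(<D>) = {$, p, u}.
FOLLOW(<G>): in <S>::=<G> <G> p (occurrence 1), <G> is followed by <G> p with FIRST {p, u}; in <S>::=<G> <G> p (occurrence 2), <G> is followed by p with FIRST {p}; in <D>::=p <G>, the suffix after <G> is empty, so FOLLOW(<G>) ⊇ FOLLOW(<D>) = {$, p, u}; in <D>::=<G> <D> p, <G> is followed by <D> p with FIRST {p, u}. Thus FOLLOW(<G>) = {$, p, u}.

{$, p, u}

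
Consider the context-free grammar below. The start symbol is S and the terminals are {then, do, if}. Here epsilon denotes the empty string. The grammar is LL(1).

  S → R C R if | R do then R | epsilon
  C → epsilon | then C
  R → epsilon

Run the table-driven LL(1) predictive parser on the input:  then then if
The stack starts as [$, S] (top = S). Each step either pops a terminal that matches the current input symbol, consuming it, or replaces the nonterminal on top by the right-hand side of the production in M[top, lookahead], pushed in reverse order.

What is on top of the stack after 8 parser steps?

step 1: stack=$ S  input=then then if $  — expand S → R C R if
step 2: stack=$ if R C R  input=then then if $  — expand R → epsilon
step 3: stack=$ if R C  input=then then if $  — expand C → then C
step 4: stack=$ if R C then  input=then then if $  — match then
step 5: stack=$ if R C  input=then if $  — expand C → then C
step 6: stack=$ if R C then  input=then if $  — match then
step 7: stack=$ if R C  input=if $  — expand C → epsilon
step 8: stack=$ if R  input=if $  — expand R → epsilon
Stack after step 8: $ if (top = if).

if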